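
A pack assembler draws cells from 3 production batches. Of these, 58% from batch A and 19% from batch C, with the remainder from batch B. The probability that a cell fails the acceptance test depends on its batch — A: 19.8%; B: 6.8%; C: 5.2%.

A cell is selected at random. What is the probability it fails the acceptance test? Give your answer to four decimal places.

P(F) ≈ 0.1404

P(B) = 1 − (0.58 + 0.19) = 0.23.
P(F) = P(F|A)·P(A) + P(F|B)·P(B) + P(F|C)·P(C)
      = 0.198·0.58 + 0.068·0.23 + 0.052·0.19
      = 0.11484 + 0.01564 + 0.00988 = 0.14036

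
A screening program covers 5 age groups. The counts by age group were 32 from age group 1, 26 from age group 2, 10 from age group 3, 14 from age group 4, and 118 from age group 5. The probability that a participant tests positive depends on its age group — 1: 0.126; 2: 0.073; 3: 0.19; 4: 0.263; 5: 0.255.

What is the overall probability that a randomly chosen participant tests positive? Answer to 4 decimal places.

P(T) ≈ 0.2080

Total: 32 + 26 + 10 + 14 + 118 = 200.
P(1) = 32/200 = 0.16. P(2) = 26/200 = 0.13. P(3) = 10/200 = 0.05. P(4) = 14/200 = 0.07. P(5) = 118/200 = 0.59.
Summing over the partition,
P(T) = P(T|1)·P(1) + P(T|2)·P(2) + P(T|3)·P(3) + P(T|4)·P(4) + P(T|5)·P(5)
      = 0.126·0.16 + 0.073·0.13 + 0.19·0.05 + 0.263·0.07 + 0.255·0.59
      = 0.02016 + 0.00949 + 0.0095 + 0.01841 + 0.15045 = 0.20801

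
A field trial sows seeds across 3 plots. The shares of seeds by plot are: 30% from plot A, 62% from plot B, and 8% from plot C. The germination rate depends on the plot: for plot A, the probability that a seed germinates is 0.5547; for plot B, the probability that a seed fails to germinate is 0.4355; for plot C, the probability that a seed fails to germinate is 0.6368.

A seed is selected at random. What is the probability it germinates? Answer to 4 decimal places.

P(G|B) = 1 − 0.4355 = 0.5645.
P(G|C) = 1 − 0.6368 = 0.3632.
P(G) = P(G|A)·P(A) + P(G|B)·P(B) + P(G|C)·P(C)
      = 0.5547·0.3 + 0.5645·0.62 + 0.3632·0.08
      = 0.16641 + 0.34999 + 0.029056 = 0.545456

0.5455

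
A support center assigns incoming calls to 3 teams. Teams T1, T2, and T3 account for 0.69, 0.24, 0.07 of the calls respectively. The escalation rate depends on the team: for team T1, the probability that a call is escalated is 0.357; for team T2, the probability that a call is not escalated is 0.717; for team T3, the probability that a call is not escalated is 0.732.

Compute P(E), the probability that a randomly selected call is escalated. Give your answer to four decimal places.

P(E|T2) = 1 − 0.717 = 0.283.
P(E|T3) = 1 − 0.732 = 0.268.
P(E) = P(E|T1)·P(T1) + P(E|T2)·P(T2) + P(E|T3)·P(T3)
      = 0.357·0.69 + 0.283·0.24 + 0.268·0.07
      = 0.24633 + 0.06792 + 0.01876 = 0.33301

0.3330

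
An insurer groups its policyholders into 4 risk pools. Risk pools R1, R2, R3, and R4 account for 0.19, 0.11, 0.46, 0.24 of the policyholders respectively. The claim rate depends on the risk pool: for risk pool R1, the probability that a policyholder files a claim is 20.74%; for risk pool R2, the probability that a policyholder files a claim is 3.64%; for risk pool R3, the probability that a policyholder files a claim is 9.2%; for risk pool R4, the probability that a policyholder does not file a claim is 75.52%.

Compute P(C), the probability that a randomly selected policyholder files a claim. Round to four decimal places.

P(C|R4) = 1 − 0.7552 = 0.2448.
Summing over the partition,
P(C) = P(C|R1)·P(R1) + P(C|R2)·P(R2) + P(C|R3)·P(R3) + P(C|R4)·P(R4)
      = 0.2074·0.19 + 0.0364·0.11 + 0.092·0.46 + 0.2448·0.24
      = 0.039406 + 0.004004 + 0.04232 + 0.058752 = 0.144482

P(C) ≈ 0.1445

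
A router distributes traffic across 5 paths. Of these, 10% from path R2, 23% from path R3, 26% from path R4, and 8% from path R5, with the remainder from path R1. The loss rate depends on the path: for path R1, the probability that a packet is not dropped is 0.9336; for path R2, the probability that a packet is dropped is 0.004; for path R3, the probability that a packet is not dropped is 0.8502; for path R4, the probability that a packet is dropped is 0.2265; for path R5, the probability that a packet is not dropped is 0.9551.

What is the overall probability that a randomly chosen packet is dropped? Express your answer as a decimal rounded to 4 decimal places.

P(R1) = 1 − (0.1 + 0.23 + 0.26 + 0.08) = 0.33.
P(L|R1) = 1 − 0.9336 = 0.0664.
P(L|R3) = 1 − 0.8502 = 0.1498.
P(L|R5) = 1 − 0.9551 = 0.0449.
P(L) = P(L|R1)·P(R1) + P(L|R2)·P(R2) + P(L|R3)·P(R3) + P(L|R4)·P(R4) + P(L|R5)·P(R5)
      = 0.0664·0.33 + 0.004·0.1 + 0.1498·0.23 + 0.2265·0.26 + 0.0449·0.08
      = 0.021912 + 0.0004 + 0.034454 + 0.05889 + 0.003592 = 0.119248

0.1192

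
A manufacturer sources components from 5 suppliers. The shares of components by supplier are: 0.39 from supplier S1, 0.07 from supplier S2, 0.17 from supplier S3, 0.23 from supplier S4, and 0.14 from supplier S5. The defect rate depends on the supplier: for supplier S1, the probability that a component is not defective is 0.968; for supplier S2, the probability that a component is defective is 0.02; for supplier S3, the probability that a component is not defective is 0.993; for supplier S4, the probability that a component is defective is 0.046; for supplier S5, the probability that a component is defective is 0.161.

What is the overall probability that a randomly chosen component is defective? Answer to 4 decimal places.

0.0482

P(D|S1) = 1 − 0.968 = 0.032.
P(D|S3) = 1 − 0.993 = 0.007.
By the law of total probability,
P(D) = P(D|S1)·P(S1) + P(D|S2)·P(S2) + P(D|S3)·P(S3) + P(D|S4)·P(S4) + P(D|S5)·P(S5)
      = 0.032·0.39 + 0.02·0.07 + 0.007·0.17 + 0.046·0.23 + 0.161·0.14
      = 0.01248 + 0.0014 + 0.00119 + 0.01058 + 0.02254 = 0.04819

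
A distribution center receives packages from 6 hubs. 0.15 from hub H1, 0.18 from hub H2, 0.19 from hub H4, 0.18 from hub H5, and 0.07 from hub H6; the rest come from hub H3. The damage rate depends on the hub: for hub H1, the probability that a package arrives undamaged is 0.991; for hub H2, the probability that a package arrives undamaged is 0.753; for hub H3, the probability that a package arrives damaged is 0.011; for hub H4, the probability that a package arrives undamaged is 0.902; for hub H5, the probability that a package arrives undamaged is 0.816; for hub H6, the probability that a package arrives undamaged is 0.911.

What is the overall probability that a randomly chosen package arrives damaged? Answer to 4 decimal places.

P(D) ≈ 0.1063

P(H3) = 1 − (0.15 + 0.18 + 0.19 + 0.18 + 0.07) = 0.23.
P(D|H1) = 1 − 0.991 = 0.009.
P(D|H2) = 1 − 0.753 = 0.247.
P(D|H4) = 1 − 0.902 = 0.098.
P(D|H5) = 1 − 0.816 = 0.184.
P(D|H6) = 1 − 0.911 = 0.089.
By the law of total probability,
P(D) = P(D|H1)·P(H1) + P(D|H2)·P(H2) + P(D|H3)·P(H3) + P(D|H4)·P(H4) + P(D|H5)·P(H5) + P(D|H6)·P(H6)
      = 0.009·0.15 + 0.247·0.18 + 0.011·0.23 + 0.098·0.19 + 0.184·0.18 + 0.089·0.07
      = 0.00135 + 0.04446 + 0.00253 + 0.01862 + 0.03312 + 0.00623 = 0.10631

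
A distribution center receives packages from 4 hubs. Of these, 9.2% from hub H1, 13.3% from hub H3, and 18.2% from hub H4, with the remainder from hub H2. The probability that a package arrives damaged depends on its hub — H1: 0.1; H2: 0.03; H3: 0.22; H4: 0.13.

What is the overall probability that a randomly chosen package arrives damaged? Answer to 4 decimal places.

0.0799

P(H2) = 1 − (0.092 + 0.133 + 0.182) = 0.593.
P(D) = P(D|H1)·P(H1) + P(D|H2)·P(H2) + P(D|H3)·P(H3) + P(D|H4)·P(H4)
      = 0.1·0.092 + 0.03·0.593 + 0.22·0.133 + 0.13·0.182
      = 0.0092 + 0.01779 + 0.02926 + 0.02366 = 0.07991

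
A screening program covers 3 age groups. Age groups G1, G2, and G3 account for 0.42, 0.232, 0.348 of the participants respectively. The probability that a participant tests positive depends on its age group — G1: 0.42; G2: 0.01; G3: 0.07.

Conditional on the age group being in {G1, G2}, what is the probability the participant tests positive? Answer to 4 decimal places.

0.2741

Let S = {G1, G2}.
P(S) = 0.42 + 0.232 = 0.652.
P(T ∩ S) = 0.42·0.42 + 0.01·0.232 = 0.1764 + 0.00232 = 0.17872.
P(T | S) = 0.17872 / 0.652 = 0.274110…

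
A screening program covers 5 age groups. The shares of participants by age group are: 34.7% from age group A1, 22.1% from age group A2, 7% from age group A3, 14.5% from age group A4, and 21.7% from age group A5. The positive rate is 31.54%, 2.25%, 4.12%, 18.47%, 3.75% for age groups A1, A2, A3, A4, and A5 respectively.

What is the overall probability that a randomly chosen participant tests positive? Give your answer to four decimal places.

P(T) ≈ 0.1522

Using total probability over the partition,
P(T) = P(T|A1)·P(A1) + P(T|A2)·P(A2) + P(T|A3)·P(A3) + P(T|A4)·P(A4) + P(T|A5)·P(A5)
      = 0.3154·0.347 + 0.0225·0.221 + 0.0412·0.07 + 0.1847·0.145 + 0.0375·0.217
      = 0.1094438 + 0.0049725 + 0.002884 + 0.0267815 + 0.0081375 = 0.1522193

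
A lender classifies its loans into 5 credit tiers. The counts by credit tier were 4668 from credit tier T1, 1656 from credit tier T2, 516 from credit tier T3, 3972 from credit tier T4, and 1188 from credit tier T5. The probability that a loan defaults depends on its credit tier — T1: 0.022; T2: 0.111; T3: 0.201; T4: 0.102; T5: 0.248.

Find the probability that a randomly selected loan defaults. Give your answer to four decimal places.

0.0908

Total: 4668 + 1656 + 516 + 3972 + 1188 = 12000.
P(T1) = 4668/12000 = 0.389. P(T2) = 1656/12000 = 0.138. P(T3) = 516/12000 = 0.043. P(T4) = 3972/12000 = 0.331. P(T5) = 1188/12000 = 0.099.
P(D) = P(D|T1)·P(T1) + P(D|T2)·P(T2) + P(D|T3)·P(T3) + P(D|T4)·P(T4) + P(D|T5)·P(T5)
      = 0.022·0.389 + 0.111·0.138 + 0.201·0.043 + 0.102·0.331 + 0.248·0.099
      = 0.008558 + 0.015318 + 0.008643 + 0.033762 + 0.024552 = 0.090833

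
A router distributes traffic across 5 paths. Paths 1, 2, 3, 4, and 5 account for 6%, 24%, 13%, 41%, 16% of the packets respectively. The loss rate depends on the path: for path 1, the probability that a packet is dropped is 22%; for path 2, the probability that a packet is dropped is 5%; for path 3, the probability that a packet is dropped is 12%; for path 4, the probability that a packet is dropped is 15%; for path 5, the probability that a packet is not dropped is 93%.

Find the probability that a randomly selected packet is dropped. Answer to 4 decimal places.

0.1135

P(L|5) = 1 − 0.93 = 0.07.
By the law of total probability,
P(L) = P(L|1)·P(1) + P(L|2)·P(2) + P(L|3)·P(3) + P(L|4)·P(4) + P(L|5)·P(5)
      = 0.22·0.06 + 0.05·0.24 + 0.12·0.13 + 0.15·0.41 + 0.07·0.16
      = 0.0132 + 0.012 + 0.0156 + 0.0615 + 0.0112 = 0.1135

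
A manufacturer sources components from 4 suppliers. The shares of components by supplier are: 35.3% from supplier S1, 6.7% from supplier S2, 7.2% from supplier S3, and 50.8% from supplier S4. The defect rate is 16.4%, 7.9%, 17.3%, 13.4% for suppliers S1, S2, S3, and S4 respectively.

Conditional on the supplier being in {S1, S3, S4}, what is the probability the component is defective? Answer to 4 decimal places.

Let S = {S1, S3, S4}.
P(S) = 0.353 + 0.072 + 0.508 = 0.933.
P(D ∩ S) = 0.164·0.353 + 0.173·0.072 + 0.134·0.508 = 0.057892 + 0.012456 + 0.068072 = 0.13842.
P(D | S) = 0.13842 / 0.933 = 0.148360…

P(D|S) ≈ 0.1484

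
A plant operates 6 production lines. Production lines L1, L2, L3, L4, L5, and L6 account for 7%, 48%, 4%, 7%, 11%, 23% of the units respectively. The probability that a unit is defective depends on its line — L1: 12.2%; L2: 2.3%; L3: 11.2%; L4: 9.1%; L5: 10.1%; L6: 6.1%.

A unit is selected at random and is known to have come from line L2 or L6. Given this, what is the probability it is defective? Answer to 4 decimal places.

Let S = {L2, L6}.
P(S) = 0.48 + 0.23 = 0.71.
P(D ∩ S) = 0.023·0.48 + 0.061·0.23 = 0.01104 + 0.01403 = 0.02507.
P(D | S) = 0.02507 / 0.71 = 0.035310…

0.0353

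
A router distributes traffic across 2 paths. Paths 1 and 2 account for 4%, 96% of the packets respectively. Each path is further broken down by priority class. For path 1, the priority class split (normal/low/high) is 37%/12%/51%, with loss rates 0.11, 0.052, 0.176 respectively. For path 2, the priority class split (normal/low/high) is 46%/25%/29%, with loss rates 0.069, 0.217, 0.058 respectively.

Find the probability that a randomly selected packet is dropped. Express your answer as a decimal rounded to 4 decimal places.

0.1042

P(L|1) = 0.37·0.11 + 0.12·0.052 + 0.51·0.176 = 0.0407 + 0.00624 + 0.08976 = 0.1367
P(L|2) = 0.46·0.069 + 0.25·0.217 + 0.29·0.058 = 0.03174 + 0.05425 + 0.01682 = 0.10281
By total probability over the outer partition,
P(L) = 0.04·0.1367 + 0.96·0.10281
      = 0.005468 + 0.0986976 = 0.1041656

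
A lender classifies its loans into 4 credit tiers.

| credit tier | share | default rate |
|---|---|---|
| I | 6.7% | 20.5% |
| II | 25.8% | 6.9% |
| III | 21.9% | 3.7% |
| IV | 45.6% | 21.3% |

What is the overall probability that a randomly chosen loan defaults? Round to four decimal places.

By the law of total probability,
P(D) = P(D|I)·P(I) + P(D|II)·P(II) + P(D|III)·P(III) + P(D|IV)·P(IV)
      = 0.205·0.067 + 0.069·0.258 + 0.037·0.219 + 0.213·0.456
      = 0.013735 + 0.017802 + 0.008103 + 0.097128 = 0.136768

P(D) ≈ 0.1368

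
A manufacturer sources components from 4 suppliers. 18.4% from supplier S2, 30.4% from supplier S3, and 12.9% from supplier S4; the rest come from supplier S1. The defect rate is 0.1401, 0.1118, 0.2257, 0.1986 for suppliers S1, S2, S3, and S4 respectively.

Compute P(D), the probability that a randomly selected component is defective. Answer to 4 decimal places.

0.1685

P(S1) = 1 − (0.184 + 0.304 + 0.129) = 0.383.
P(D) = P(D|S1)·P(S1) + P(D|S2)·P(S2) + P(D|S3)·P(S3) + P(D|S4)·P(S4)
      = 0.1401·0.383 + 0.1118·0.184 + 0.2257·0.304 + 0.1986·0.129
      = 0.0536583 + 0.0205712 + 0.0686128 + 0.0256194 = 0.1684617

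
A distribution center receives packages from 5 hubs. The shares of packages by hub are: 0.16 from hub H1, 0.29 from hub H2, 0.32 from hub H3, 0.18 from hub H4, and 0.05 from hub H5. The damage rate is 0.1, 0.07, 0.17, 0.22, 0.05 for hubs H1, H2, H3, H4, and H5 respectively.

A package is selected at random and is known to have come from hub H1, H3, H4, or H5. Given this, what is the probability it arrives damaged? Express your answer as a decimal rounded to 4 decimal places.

Let S = {H1, H3, H4, H5}.
P(S) = 0.16 + 0.32 + 0.18 + 0.05 = 0.71.
P(D ∩ S) = 0.1·0.16 + 0.17·0.32 + 0.22·0.18 + 0.05·0.05 = 0.016 + 0.0544 + 0.0396 + 0.0025 = 0.1125.
P(D | S) = 0.1125 / 0.71 = 0.158451…

0.1585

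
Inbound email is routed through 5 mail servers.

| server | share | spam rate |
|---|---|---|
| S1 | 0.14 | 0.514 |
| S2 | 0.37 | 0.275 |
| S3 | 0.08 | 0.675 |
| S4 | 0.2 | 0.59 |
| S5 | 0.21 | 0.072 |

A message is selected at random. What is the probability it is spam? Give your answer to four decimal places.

0.3608

By the law of total probability,
P(S) = P(S|S1)·P(S1) + P(S|S2)·P(S2) + P(S|S3)·P(S3) + P(S|S4)·P(S4) + P(S|S5)·P(S5)
      = 0.514·0.14 + 0.275·0.37 + 0.675·0.08 + 0.59·0.2 + 0.072·0.21
      = 0.07196 + 0.10175 + 0.054 + 0.118 + 0.01512 = 0.36083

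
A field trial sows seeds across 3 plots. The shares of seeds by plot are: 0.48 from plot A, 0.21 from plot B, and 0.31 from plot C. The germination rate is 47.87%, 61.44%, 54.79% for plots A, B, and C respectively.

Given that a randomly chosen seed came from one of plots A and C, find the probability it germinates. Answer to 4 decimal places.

Let S = {A, C}.
P(S) = 0.48 + 0.31 = 0.79.
P(G ∩ S) = 0.4787·0.48 + 0.5479·0.31 = 0.229776 + 0.169849 = 0.399625.
P(G | S) = 0.399625 / 0.79 = 0.505854…

0.5059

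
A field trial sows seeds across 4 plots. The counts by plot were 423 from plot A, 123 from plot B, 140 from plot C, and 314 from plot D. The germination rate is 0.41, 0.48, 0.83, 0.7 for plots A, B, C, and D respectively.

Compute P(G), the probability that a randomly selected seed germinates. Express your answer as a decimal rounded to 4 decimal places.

Total: 423 + 123 + 140 + 314 = 1000.
P(A) = 423/1000 = 0.423. P(B) = 123/1000 = 0.123. P(C) = 140/1000 = 0.14. P(D) = 314/1000 = 0.314.
P(G) = P(G|A)·P(A) + P(G|B)·P(B) + P(G|C)·P(C) + P(G|D)·P(D)
      = 0.41·0.423 + 0.48·0.123 + 0.83·0.14 + 0.7·0.314
      = 0.17343 + 0.05904 + 0.1162 + 0.2198 = 0.56847

0.5685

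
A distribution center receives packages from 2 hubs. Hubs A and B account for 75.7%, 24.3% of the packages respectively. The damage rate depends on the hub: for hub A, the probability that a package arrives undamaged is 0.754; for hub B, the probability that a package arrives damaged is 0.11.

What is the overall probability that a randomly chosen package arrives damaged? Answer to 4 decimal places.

P(D|A) = 1 − 0.754 = 0.246.
P(D) = P(D|A)·P(A) + P(D|B)·P(B)
      = 0.246·0.757 + 0.11·0.243
      = 0.186222 + 0.02673 = 0.212952

P(D) ≈ 0.2130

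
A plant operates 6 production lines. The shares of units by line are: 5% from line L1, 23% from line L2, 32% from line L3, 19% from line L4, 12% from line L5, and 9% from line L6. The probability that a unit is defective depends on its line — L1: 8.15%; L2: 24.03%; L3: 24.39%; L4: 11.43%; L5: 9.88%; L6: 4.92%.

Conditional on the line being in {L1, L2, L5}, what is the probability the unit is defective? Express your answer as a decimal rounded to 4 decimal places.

0.1780

Let S = {L1, L2, L5}.
P(S) = 0.05 + 0.23 + 0.12 = 0.4.
P(D ∩ S) = 0.0815·0.05 + 0.2403·0.23 + 0.0988·0.12 = 0.004075 + 0.055269 + 0.011856 = 0.0712.
P(D | S) = 0.0712 / 0.4 = 0.178000…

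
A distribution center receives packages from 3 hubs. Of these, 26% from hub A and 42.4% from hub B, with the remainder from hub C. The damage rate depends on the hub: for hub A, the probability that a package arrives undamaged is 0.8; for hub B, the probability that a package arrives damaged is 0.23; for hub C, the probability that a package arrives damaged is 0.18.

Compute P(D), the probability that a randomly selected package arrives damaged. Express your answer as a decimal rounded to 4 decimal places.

P(C) = 1 − (0.26 + 0.424) = 0.316.
P(D|A) = 1 − 0.8 = 0.2.
P(D) = P(D|A)·P(A) + P(D|B)·P(B) + P(D|C)·P(C)
      = 0.2·0.26 + 0.23·0.424 + 0.18·0.316
      = 0.052 + 0.09752 + 0.05688 = 0.2064

P(D) ≈ 0.2064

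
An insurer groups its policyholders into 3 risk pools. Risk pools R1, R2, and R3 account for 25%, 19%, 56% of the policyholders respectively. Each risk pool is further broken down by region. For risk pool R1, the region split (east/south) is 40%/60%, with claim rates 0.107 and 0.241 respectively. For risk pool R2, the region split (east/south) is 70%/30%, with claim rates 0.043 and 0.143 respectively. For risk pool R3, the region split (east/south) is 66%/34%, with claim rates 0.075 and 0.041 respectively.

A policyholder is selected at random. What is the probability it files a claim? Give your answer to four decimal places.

P(C|R1) = 0.4·0.107 + 0.6·0.241 = 0.0428 + 0.1446 = 0.1874
P(C|R2) = 0.7·0.043 + 0.3·0.143 = 0.0301 + 0.0429 = 0.073
P(C|R3) = 0.66·0.075 + 0.34·0.041 = 0.0495 + 0.01394 = 0.06344
Then overall,
P(C) = 0.25·0.1874 + 0.19·0.073 + 0.56·0.06344
      = 0.04685 + 0.01387 + 0.0355264 = 0.0962464

P(C) ≈ 0.0962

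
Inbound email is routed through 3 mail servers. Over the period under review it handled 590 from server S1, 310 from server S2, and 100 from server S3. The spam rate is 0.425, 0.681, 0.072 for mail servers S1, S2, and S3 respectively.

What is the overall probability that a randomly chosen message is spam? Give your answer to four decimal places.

0.4691

Total: 590 + 310 + 100 = 1000.
P(S1) = 590/1000 = 0.59. P(S2) = 310/1000 = 0.31. P(S3) = 100/1000 = 0.1.
P(S) = P(S|S1)·P(S1) + P(S|S2)·P(S2) + P(S|S3)·P(S3)
      = 0.425·0.59 + 0.681·0.31 + 0.072·0.1
      = 0.25075 + 0.21111 + 0.0072 = 0.46906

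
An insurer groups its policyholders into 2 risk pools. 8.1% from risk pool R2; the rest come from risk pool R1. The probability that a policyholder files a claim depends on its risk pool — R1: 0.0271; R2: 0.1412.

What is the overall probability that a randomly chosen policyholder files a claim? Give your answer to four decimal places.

P(R1) = 1 − (0.081) = 0.919.
Summing over the partition,
P(C) = P(C|R1)·P(R1) + P(C|R2)·P(R2)
      = 0.0271·0.919 + 0.1412·0.081
      = 0.0249049 + 0.0114372 = 0.0363421

0.0363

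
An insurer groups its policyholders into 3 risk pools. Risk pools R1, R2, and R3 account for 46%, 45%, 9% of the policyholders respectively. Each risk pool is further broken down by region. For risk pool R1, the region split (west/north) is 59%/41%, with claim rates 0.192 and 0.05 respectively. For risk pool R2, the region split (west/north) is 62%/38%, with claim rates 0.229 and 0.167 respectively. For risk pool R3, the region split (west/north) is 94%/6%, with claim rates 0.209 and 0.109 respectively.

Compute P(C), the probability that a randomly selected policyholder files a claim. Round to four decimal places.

0.1723

P(C|R1) = 0.59·0.192 + 0.41·0.05 = 0.11328 + 0.0205 = 0.13378
P(C|R2) = 0.62·0.229 + 0.38·0.167 = 0.14198 + 0.06346 = 0.20544
P(C|R3) = 0.94·0.209 + 0.06·0.109 = 0.19646 + 0.00654 = 0.203
By total probability over the outer partition,
P(C) = 0.46·0.13378 + 0.45·0.20544 + 0.09·0.203
      = 0.0615388 + 0.092448 + 0.01827 = 0.1722568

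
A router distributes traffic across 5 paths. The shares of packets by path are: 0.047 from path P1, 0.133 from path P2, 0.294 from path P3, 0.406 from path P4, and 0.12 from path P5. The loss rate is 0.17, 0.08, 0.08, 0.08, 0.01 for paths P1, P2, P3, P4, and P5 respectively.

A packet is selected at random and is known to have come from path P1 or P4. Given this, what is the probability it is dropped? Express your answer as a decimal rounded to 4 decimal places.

P(L|S) ≈ 0.0893

Let S = {P1, P4}.
P(S) = 0.047 + 0.406 = 0.453.
P(L ∩ S) = 0.17·0.047 + 0.08·0.406 = 0.00799 + 0.03248 = 0.04047.
P(L | S) = 0.04047 / 0.453 = 0.089338…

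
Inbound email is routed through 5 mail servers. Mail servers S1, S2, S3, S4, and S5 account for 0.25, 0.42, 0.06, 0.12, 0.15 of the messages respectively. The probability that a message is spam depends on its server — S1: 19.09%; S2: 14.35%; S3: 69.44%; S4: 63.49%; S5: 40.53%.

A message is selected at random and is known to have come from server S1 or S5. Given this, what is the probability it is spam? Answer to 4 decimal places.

0.2713

Let J = {S1, S5}.
P(J) = 0.25 + 0.15 = 0.4.
P(S ∩ J) = 0.1909·0.25 + 0.4053·0.15 = 0.047725 + 0.060795 = 0.10852.
P(S | J) = 0.10852 / 0.4 = 0.271300…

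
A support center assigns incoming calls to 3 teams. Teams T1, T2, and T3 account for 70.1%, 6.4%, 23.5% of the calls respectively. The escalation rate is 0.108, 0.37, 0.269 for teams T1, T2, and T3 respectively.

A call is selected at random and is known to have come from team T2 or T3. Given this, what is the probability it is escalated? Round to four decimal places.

Let S = {T2, T3}.
P(S) = 0.064 + 0.235 = 0.299.
P(E ∩ S) = 0.37·0.064 + 0.269·0.235 = 0.02368 + 0.063215 = 0.086895.
P(E | S) = 0.086895 / 0.299 = 0.290619…

0.2906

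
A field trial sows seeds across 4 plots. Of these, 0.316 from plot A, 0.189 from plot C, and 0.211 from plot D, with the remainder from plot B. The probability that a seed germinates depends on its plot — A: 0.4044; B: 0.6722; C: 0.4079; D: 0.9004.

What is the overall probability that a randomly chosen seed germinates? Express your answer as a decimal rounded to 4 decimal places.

P(G) ≈ 0.5858

P(B) = 1 − (0.316 + 0.189 + 0.211) = 0.284.
P(G) = P(G|A)·P(A) + P(G|B)·P(B) + P(G|C)·P(C) + P(G|D)·P(D)
      = 0.4044·0.316 + 0.6722·0.284 + 0.4079·0.189 + 0.9004·0.211
      = 0.1277904 + 0.1909048 + 0.0770931 + 0.1899844 = 0.5857727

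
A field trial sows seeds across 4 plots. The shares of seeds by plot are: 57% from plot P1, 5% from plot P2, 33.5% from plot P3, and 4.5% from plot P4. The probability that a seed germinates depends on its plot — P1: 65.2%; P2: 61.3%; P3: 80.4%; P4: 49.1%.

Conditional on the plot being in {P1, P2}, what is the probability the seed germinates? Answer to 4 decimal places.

Let S = {P1, P2}.
P(S) = 0.57 + 0.05 = 0.62.
P(G ∩ S) = 0.652·0.57 + 0.613·0.05 = 0.37164 + 0.03065 = 0.40229.
P(G | S) = 0.40229 / 0.62 = 0.648855…

P(G|S) ≈ 0.6489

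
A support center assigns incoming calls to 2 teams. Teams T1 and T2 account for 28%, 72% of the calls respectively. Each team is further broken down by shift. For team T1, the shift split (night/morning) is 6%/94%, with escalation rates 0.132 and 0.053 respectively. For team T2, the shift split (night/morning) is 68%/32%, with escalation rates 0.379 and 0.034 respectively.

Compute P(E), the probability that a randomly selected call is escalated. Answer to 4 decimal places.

0.2096

P(E|T1) = 0.06·0.132 + 0.94·0.053 = 0.00792 + 0.04982 = 0.05774
P(E|T2) = 0.68·0.379 + 0.32·0.034 = 0.25772 + 0.01088 = 0.2686
Then overall,
P(E) = 0.28·0.05774 + 0.72·0.2686
      = 0.0161672 + 0.193392 = 0.2095592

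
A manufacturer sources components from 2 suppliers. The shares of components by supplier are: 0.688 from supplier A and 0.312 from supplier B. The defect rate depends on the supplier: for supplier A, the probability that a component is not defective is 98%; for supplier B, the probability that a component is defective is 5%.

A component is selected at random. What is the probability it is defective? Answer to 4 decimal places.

P(D) ≈ 0.0294

P(D|A) = 1 − 0.98 = 0.02.
Summing over the partition,
P(D) = P(D|A)·P(A) + P(D|B)·P(B)
      = 0.02·0.688 + 0.05·0.312
      = 0.01376 + 0.0156 = 0.02936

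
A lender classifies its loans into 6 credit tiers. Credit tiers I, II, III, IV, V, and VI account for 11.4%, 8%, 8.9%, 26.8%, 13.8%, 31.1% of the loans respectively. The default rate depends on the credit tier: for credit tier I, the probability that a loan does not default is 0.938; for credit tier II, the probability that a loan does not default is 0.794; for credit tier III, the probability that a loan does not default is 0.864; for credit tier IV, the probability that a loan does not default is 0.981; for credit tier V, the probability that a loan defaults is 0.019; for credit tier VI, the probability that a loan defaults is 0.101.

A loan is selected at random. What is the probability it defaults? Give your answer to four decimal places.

P(D|I) = 1 − 0.938 = 0.062.
P(D|II) = 1 − 0.794 = 0.206.
P(D|III) = 1 − 0.864 = 0.136.
P(D|IV) = 1 − 0.981 = 0.019.
P(D) = P(D|I)·P(I) + P(D|II)·P(II) + P(D|III)·P(III) + P(D|IV)·P(IV) + P(D|V)·P(V) + P(D|VI)·P(VI)
      = 0.062·0.114 + 0.206·0.08 + 0.136·0.089 + 0.019·0.268 + 0.019·0.138 + 0.101·0.311
      = 0.007068 + 0.01648 + 0.012104 + 0.005092 + 0.002622 + 0.031411 = 0.074777

0.0748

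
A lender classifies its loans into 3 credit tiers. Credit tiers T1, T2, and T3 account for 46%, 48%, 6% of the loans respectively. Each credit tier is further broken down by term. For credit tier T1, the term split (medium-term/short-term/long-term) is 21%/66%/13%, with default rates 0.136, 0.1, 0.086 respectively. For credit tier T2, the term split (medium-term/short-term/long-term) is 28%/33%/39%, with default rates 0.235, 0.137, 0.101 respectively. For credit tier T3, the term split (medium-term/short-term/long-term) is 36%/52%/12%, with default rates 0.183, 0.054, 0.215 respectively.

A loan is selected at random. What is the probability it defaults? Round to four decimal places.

P(D|T1) = 0.21·0.136 + 0.66·0.1 + 0.13·0.086 = 0.02856 + 0.066 + 0.01118 = 0.10574
P(D|T2) = 0.28·0.235 + 0.33·0.137 + 0.39·0.101 = 0.0658 + 0.04521 + 0.03939 = 0.1504
P(D|T3) = 0.36·0.183 + 0.52·0.054 + 0.12·0.215 = 0.06588 + 0.02808 + 0.0258 = 0.11976
Then overall,
P(D) = 0.46·0.10574 + 0.48·0.1504 + 0.06·0.11976
      = 0.0486404 + 0.072192 + 0.0071856 = 0.128018

P(D) ≈ 0.1280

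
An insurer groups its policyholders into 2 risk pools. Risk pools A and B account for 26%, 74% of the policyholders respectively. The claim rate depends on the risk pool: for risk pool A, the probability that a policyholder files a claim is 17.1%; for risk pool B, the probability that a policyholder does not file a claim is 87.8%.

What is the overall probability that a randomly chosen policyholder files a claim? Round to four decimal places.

P(C|B) = 1 − 0.878 = 0.122.
P(C) = P(C|A)·P(A) + P(C|B)·P(B)
      = 0.171·0.26 + 0.122·0.74
      = 0.04446 + 0.09028 = 0.13474

0.1347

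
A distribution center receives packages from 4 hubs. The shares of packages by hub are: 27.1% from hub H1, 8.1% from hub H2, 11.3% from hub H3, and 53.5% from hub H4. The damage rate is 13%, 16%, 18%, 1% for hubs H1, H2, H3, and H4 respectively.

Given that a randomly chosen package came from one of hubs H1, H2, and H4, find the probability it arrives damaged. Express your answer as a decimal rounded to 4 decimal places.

P(D|S) ≈ 0.0604

Let S = {H1, H2, H4}.
P(S) = 0.271 + 0.081 + 0.535 = 0.887.
P(D ∩ S) = 0.13·0.271 + 0.16·0.081 + 0.01·0.535 = 0.03523 + 0.01296 + 0.00535 = 0.05354.
P(D | S) = 0.05354 / 0.887 = 0.060361…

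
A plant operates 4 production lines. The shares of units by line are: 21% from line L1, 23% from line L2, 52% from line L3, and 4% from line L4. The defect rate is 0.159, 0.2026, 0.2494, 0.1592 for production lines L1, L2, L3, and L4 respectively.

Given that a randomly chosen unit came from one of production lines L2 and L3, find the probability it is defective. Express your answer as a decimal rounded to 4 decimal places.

Let S = {L2, L3}.
P(S) = 0.23 + 0.52 = 0.75.
P(D ∩ S) = 0.2026·0.23 + 0.2494·0.52 = 0.046598 + 0.129688 = 0.176286.
P(D | S) = 0.176286 / 0.75 = 0.235048…

0.2350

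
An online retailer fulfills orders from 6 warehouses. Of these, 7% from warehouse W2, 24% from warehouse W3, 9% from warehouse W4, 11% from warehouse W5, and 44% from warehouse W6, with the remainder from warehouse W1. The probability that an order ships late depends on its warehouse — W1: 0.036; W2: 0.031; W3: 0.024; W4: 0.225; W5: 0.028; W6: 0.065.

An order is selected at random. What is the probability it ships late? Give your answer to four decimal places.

P(W1) = 1 − (0.07 + 0.24 + 0.09 + 0.11 + 0.44) = 0.05.
P(L) = P(L|W1)·P(W1) + P(L|W2)·P(W2) + P(L|W3)·P(W3) + P(L|W4)·P(W4) + P(L|W5)·P(W5) + P(L|W6)·P(W6)
      = 0.036·0.05 + 0.031·0.07 + 0.024·0.24 + 0.225·0.09 + 0.028·0.11 + 0.065·0.44
      = 0.0018 + 0.00217 + 0.00576 + 0.02025 + 0.00308 + 0.0286 = 0.06166

0.0617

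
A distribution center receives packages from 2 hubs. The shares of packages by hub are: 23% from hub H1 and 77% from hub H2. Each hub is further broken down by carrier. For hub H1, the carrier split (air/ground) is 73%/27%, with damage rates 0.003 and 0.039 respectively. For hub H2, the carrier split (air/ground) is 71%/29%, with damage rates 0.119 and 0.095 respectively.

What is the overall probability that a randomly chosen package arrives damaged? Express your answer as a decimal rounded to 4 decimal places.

P(D|H1) = 0.73·0.003 + 0.27·0.039 = 0.00219 + 0.01053 = 0.01272
P(D|H2) = 0.71·0.119 + 0.29·0.095 = 0.08449 + 0.02755 = 0.11204
By total probability over the outer partition,
P(D) = 0.23·0.01272 + 0.77·0.11204
      = 0.0029256 + 0.0862708 = 0.0891964

0.0892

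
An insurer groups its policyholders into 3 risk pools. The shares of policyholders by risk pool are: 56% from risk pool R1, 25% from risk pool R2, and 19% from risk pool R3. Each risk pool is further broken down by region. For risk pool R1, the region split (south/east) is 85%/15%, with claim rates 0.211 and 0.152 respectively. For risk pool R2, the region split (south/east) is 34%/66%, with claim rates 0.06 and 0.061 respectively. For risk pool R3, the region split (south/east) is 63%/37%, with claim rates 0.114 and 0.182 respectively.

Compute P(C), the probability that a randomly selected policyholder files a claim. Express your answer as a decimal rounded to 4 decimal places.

0.1548

P(C|R1) = 0.85·0.211 + 0.15·0.152 = 0.17935 + 0.0228 = 0.20215
P(C|R2) = 0.34·0.06 + 0.66·0.061 = 0.0204 + 0.04026 = 0.06066
P(C|R3) = 0.63·0.114 + 0.37·0.182 = 0.07182 + 0.06734 = 0.13916
Then overall,
P(C) = 0.56·0.20215 + 0.25·0.06066 + 0.19·0.13916
      = 0.113204 + 0.015165 + 0.0264404 = 0.1548094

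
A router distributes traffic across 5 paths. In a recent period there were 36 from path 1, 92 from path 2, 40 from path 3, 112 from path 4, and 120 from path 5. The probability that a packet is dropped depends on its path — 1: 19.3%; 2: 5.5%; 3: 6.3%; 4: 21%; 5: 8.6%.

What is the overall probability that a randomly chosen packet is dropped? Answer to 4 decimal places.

0.1209

Total: 36 + 92 + 40 + 112 + 120 = 400.
P(1) = 36/400 = 0.09. P(2) = 92/400 = 0.23. P(3) = 40/400 = 0.1. P(4) = 112/400 = 0.28. P(5) = 120/400 = 0.3.
P(L) = P(L|1)·P(1) + P(L|2)·P(2) + P(L|3)·P(3) + P(L|4)·P(4) + P(L|5)·P(5)
      = 0.193·0.09 + 0.055·0.23 + 0.063·0.1 + 0.21·0.28 + 0.086·0.3
      = 0.01737 + 0.01265 + 0.0063 + 0.0588 + 0.0258 = 0.12092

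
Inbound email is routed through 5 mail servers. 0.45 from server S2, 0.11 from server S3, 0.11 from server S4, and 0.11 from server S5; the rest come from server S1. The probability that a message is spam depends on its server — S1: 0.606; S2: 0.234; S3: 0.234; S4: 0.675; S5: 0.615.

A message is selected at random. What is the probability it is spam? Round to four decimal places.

P(S1) = 1 − (0.45 + 0.11 + 0.11 + 0.11) = 0.22.
Using total probability over the partition,
P(S) = P(S|S1)·P(S1) + P(S|S2)·P(S2) + P(S|S3)·P(S3) + P(S|S4)·P(S4) + P(S|S5)·P(S5)
      = 0.606·0.22 + 0.234·0.45 + 0.234·0.11 + 0.675·0.11 + 0.615·0.11
      = 0.13332 + 0.1053 + 0.02574 + 0.07425 + 0.06765 = 0.40626

P(S) ≈ 0.4063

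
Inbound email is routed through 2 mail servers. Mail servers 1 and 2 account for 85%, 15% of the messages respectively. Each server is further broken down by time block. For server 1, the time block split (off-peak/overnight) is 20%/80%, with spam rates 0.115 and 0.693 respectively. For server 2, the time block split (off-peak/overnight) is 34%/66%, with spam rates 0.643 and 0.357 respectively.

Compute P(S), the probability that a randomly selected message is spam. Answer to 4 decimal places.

P(S|1) = 0.2·0.115 + 0.8·0.693 = 0.023 + 0.5544 = 0.5774
P(S|2) = 0.34·0.643 + 0.66·0.357 = 0.21862 + 0.23562 = 0.45424
Then overall,
P(S) = 0.85·0.5774 + 0.15·0.45424
      = 0.49079 + 0.068136 = 0.558926

P(S) ≈ 0.5589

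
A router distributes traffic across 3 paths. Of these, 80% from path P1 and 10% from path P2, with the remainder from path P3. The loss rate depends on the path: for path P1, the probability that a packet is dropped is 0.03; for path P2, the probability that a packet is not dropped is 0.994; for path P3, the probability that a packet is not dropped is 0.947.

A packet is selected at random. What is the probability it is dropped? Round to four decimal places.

P(P3) = 1 − (0.8 + 0.1) = 0.1.
P(L|P2) = 1 − 0.994 = 0.006.
P(L|P3) = 1 − 0.947 = 0.053.
P(L) = P(L|P1)·P(P1) + P(L|P2)·P(P2) + P(L|P3)·P(P3)
      = 0.03·0.8 + 0.006·0.1 + 0.053·0.1
      = 0.024 + 0.0006 + 0.0053 = 0.0299

P(L) ≈ 0.0299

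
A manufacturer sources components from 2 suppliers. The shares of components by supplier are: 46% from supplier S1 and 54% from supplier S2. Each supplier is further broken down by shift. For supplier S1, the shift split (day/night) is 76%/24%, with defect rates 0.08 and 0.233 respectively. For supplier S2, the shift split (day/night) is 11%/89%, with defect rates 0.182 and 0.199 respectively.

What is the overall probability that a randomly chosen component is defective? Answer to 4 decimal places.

0.1601

P(D|S1) = 0.76·0.08 + 0.24·0.233 = 0.0608 + 0.05592 = 0.11672
P(D|S2) = 0.11·0.182 + 0.89·0.199 = 0.02002 + 0.17711 = 0.19713
By total probability over the outer partition,
P(D) = 0.46·0.11672 + 0.54·0.19713
      = 0.0536912 + 0.1064502 = 0.1601414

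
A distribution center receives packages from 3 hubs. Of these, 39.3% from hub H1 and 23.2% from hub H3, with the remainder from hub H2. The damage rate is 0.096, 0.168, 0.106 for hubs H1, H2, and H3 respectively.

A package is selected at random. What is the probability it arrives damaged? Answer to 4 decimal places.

P(H2) = 1 − (0.393 + 0.232) = 0.375.
P(D) = P(D|H1)·P(H1) + P(D|H2)·P(H2) + P(D|H3)·P(H3)
      = 0.096·0.393 + 0.168·0.375 + 0.106·0.232
      = 0.037728 + 0.063 + 0.024592 = 0.12532

0.1253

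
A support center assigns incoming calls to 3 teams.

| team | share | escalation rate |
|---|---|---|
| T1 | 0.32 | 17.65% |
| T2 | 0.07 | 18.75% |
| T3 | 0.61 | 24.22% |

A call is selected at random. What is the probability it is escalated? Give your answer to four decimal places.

P(E) ≈ 0.2173

P(E) = P(E|T1)·P(T1) + P(E|T2)·P(T2) + P(E|T3)·P(T3)
      = 0.1765·0.32 + 0.1875·0.07 + 0.2422·0.61
      = 0.05648 + 0.013125 + 0.147742 = 0.217347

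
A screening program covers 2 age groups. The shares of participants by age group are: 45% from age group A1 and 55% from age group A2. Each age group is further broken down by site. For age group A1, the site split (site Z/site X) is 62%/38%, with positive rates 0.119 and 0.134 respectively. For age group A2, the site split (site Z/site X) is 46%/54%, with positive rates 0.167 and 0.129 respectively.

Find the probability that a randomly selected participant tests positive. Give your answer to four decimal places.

P(T|A1) = 0.62·0.119 + 0.38·0.134 = 0.07378 + 0.05092 = 0.1247
P(T|A2) = 0.46·0.167 + 0.54·0.129 = 0.07682 + 0.06966 = 0.14648
By total probability over the outer partition,
P(T) = 0.45·0.1247 + 0.55·0.14648
      = 0.056115 + 0.080564 = 0.136679

0.1367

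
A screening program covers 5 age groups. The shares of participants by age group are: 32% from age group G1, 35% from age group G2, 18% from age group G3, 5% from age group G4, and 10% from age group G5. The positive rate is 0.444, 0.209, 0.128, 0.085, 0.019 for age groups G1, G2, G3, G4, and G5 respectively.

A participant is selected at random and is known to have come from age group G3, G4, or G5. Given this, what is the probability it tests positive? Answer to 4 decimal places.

Let S = {G3, G4, G5}.
P(S) = 0.18 + 0.05 + 0.1 = 0.33.
P(T ∩ S) = 0.128·0.18 + 0.085·0.05 + 0.019·0.1 = 0.02304 + 0.00425 + 0.0019 = 0.02919.
P(T | S) = 0.02919 / 0.33 = 0.088455…

0.0885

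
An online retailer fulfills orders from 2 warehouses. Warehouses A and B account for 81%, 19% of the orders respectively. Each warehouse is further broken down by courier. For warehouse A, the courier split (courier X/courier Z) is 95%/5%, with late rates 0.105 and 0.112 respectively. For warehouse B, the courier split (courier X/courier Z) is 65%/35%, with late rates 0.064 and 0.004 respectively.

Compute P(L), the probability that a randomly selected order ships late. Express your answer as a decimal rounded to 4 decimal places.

P(L|A) = 0.95·0.105 + 0.05·0.112 = 0.09975 + 0.0056 = 0.10535
P(L|B) = 0.65·0.064 + 0.35·0.004 = 0.0416 + 0.0014 = 0.043
Then overall,
P(L) = 0.81·0.10535 + 0.19·0.043
      = 0.0853335 + 0.00817 = 0.0935035

0.0935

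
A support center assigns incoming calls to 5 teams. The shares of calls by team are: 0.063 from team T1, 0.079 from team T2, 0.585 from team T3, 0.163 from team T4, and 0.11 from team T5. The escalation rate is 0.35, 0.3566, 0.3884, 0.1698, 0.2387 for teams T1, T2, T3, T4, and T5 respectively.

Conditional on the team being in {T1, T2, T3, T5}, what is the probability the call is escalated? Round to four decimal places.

P(E|S) ≈ 0.3628

Let S = {T1, T2, T3, T5}.
P(S) = 0.063 + 0.079 + 0.585 + 0.11 = 0.837.
P(E ∩ S) = 0.35·0.063 + 0.3566·0.079 + 0.3884·0.585 + 0.2387·0.11 = 0.02205 + 0.0281714 + 0.227214 + 0.026257 = 0.3036924.
P(E | S) = 0.3036924 / 0.837 = 0.362834…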